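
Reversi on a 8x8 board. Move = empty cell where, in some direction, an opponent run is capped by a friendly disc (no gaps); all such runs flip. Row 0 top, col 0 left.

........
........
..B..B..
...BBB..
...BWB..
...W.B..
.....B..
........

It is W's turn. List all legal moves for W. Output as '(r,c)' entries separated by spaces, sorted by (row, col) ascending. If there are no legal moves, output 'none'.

Answer: (1,1) (2,3) (2,4) (2,6) (4,2) (4,6) (6,6)

Derivation:
(1,1): flips 2 -> legal
(1,2): no bracket -> illegal
(1,3): no bracket -> illegal
(1,4): no bracket -> illegal
(1,5): no bracket -> illegal
(1,6): no bracket -> illegal
(2,1): no bracket -> illegal
(2,3): flips 2 -> legal
(2,4): flips 1 -> legal
(2,6): flips 1 -> legal
(3,1): no bracket -> illegal
(3,2): no bracket -> illegal
(3,6): no bracket -> illegal
(4,2): flips 1 -> legal
(4,6): flips 1 -> legal
(5,2): no bracket -> illegal
(5,4): no bracket -> illegal
(5,6): no bracket -> illegal
(6,4): no bracket -> illegal
(6,6): flips 1 -> legal
(7,4): no bracket -> illegal
(7,5): no bracket -> illegal
(7,6): no bracket -> illegal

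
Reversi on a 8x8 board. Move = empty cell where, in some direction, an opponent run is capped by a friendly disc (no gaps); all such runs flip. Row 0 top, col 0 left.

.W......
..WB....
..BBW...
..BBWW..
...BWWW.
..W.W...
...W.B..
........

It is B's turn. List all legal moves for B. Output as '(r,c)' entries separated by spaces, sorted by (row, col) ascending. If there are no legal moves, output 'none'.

Answer: (0,2) (1,1) (1,5) (2,5) (3,6) (4,7) (5,5) (5,6) (5,7) (6,1)

Derivation:
(0,0): no bracket -> illegal
(0,2): flips 1 -> legal
(0,3): no bracket -> illegal
(1,0): no bracket -> illegal
(1,1): flips 1 -> legal
(1,4): no bracket -> illegal
(1,5): flips 1 -> legal
(2,1): no bracket -> illegal
(2,5): flips 2 -> legal
(2,6): no bracket -> illegal
(3,6): flips 2 -> legal
(3,7): no bracket -> illegal
(4,1): no bracket -> illegal
(4,2): no bracket -> illegal
(4,7): flips 3 -> legal
(5,1): no bracket -> illegal
(5,3): no bracket -> illegal
(5,5): flips 1 -> legal
(5,6): flips 2 -> legal
(5,7): flips 3 -> legal
(6,1): flips 1 -> legal
(6,2): no bracket -> illegal
(6,4): no bracket -> illegal
(7,2): no bracket -> illegal
(7,3): no bracket -> illegal
(7,4): no bracket -> illegal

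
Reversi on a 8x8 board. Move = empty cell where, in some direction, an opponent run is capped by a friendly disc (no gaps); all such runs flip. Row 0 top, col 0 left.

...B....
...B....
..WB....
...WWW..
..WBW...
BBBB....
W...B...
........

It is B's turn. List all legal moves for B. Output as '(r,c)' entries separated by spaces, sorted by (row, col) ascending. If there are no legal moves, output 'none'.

Answer: (2,1) (2,4) (2,5) (2,6) (3,1) (3,2) (4,1) (4,5) (7,0)

Derivation:
(1,1): no bracket -> illegal
(1,2): no bracket -> illegal
(2,1): flips 1 -> legal
(2,4): flips 2 -> legal
(2,5): flips 1 -> legal
(2,6): flips 2 -> legal
(3,1): flips 2 -> legal
(3,2): flips 1 -> legal
(3,6): no bracket -> illegal
(4,1): flips 1 -> legal
(4,5): flips 2 -> legal
(4,6): no bracket -> illegal
(5,4): no bracket -> illegal
(5,5): no bracket -> illegal
(6,1): no bracket -> illegal
(7,0): flips 1 -> legal
(7,1): no bracket -> illegal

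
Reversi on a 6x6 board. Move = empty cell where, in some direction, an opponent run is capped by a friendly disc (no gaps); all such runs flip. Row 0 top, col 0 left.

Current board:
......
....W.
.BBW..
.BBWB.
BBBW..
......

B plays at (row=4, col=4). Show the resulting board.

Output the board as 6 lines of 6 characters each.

Place B at (4,4); scan 8 dirs for brackets.
Dir NW: opp run (3,3) capped by B -> flip
Dir N: first cell 'B' (not opp) -> no flip
Dir NE: first cell '.' (not opp) -> no flip
Dir W: opp run (4,3) capped by B -> flip
Dir E: first cell '.' (not opp) -> no flip
Dir SW: first cell '.' (not opp) -> no flip
Dir S: first cell '.' (not opp) -> no flip
Dir SE: first cell '.' (not opp) -> no flip
All flips: (3,3) (4,3)

Answer: ......
....W.
.BBW..
.BBBB.
BBBBB.
......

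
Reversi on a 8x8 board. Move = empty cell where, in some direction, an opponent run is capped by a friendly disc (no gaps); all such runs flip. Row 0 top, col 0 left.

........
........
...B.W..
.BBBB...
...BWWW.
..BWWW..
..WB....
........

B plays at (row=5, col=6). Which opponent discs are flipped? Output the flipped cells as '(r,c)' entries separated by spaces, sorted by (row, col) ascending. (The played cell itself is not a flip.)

Dir NW: opp run (4,5) capped by B -> flip
Dir N: opp run (4,6), next='.' -> no flip
Dir NE: first cell '.' (not opp) -> no flip
Dir W: opp run (5,5) (5,4) (5,3) capped by B -> flip
Dir E: first cell '.' (not opp) -> no flip
Dir SW: first cell '.' (not opp) -> no flip
Dir S: first cell '.' (not opp) -> no flip
Dir SE: first cell '.' (not opp) -> no flip

Answer: (4,5) (5,3) (5,4) (5,5)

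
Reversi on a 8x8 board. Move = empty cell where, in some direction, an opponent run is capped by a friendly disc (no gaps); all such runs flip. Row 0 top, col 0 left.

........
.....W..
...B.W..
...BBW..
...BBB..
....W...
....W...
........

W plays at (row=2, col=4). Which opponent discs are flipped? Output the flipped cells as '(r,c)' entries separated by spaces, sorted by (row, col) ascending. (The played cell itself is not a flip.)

Answer: (3,4) (4,4)

Derivation:
Dir NW: first cell '.' (not opp) -> no flip
Dir N: first cell '.' (not opp) -> no flip
Dir NE: first cell 'W' (not opp) -> no flip
Dir W: opp run (2,3), next='.' -> no flip
Dir E: first cell 'W' (not opp) -> no flip
Dir SW: opp run (3,3), next='.' -> no flip
Dir S: opp run (3,4) (4,4) capped by W -> flip
Dir SE: first cell 'W' (not opp) -> no flip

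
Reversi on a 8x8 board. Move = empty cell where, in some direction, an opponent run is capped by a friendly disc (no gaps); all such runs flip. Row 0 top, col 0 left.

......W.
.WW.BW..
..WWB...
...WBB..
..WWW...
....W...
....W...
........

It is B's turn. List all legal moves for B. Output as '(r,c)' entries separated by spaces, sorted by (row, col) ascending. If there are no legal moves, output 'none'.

(0,0): no bracket -> illegal
(0,1): flips 2 -> legal
(0,2): no bracket -> illegal
(0,3): no bracket -> illegal
(0,4): no bracket -> illegal
(0,5): no bracket -> illegal
(0,7): no bracket -> illegal
(1,0): no bracket -> illegal
(1,3): no bracket -> illegal
(1,6): flips 1 -> legal
(1,7): no bracket -> illegal
(2,0): no bracket -> illegal
(2,1): flips 2 -> legal
(2,5): no bracket -> illegal
(2,6): no bracket -> illegal
(3,1): no bracket -> illegal
(3,2): flips 2 -> legal
(4,1): no bracket -> illegal
(4,5): no bracket -> illegal
(5,1): flips 2 -> legal
(5,2): flips 1 -> legal
(5,3): flips 1 -> legal
(5,5): no bracket -> illegal
(6,3): no bracket -> illegal
(6,5): no bracket -> illegal
(7,3): no bracket -> illegal
(7,4): flips 3 -> legal
(7,5): no bracket -> illegal

Answer: (0,1) (1,6) (2,1) (3,2) (5,1) (5,2) (5,3) (7,4)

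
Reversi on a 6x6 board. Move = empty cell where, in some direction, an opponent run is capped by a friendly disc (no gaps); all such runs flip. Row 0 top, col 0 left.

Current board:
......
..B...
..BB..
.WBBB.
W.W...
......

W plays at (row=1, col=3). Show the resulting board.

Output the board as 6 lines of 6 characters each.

Answer: ......
..BW..
..WB..
.WBBB.
W.W...
......

Derivation:
Place W at (1,3); scan 8 dirs for brackets.
Dir NW: first cell '.' (not opp) -> no flip
Dir N: first cell '.' (not opp) -> no flip
Dir NE: first cell '.' (not opp) -> no flip
Dir W: opp run (1,2), next='.' -> no flip
Dir E: first cell '.' (not opp) -> no flip
Dir SW: opp run (2,2) capped by W -> flip
Dir S: opp run (2,3) (3,3), next='.' -> no flip
Dir SE: first cell '.' (not opp) -> no flip
All flips: (2,2)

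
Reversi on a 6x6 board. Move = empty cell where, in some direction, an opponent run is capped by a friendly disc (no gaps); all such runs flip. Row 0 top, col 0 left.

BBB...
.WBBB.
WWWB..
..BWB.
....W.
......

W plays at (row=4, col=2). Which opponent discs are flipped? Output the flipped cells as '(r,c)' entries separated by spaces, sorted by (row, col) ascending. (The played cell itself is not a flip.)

Dir NW: first cell '.' (not opp) -> no flip
Dir N: opp run (3,2) capped by W -> flip
Dir NE: first cell 'W' (not opp) -> no flip
Dir W: first cell '.' (not opp) -> no flip
Dir E: first cell '.' (not opp) -> no flip
Dir SW: first cell '.' (not opp) -> no flip
Dir S: first cell '.' (not opp) -> no flip
Dir SE: first cell '.' (not opp) -> no flip

Answer: (3,2)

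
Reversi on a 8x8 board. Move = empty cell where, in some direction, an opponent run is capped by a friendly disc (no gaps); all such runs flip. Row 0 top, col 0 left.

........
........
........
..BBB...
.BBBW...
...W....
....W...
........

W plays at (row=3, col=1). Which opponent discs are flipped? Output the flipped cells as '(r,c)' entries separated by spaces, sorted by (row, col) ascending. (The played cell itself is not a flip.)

Dir NW: first cell '.' (not opp) -> no flip
Dir N: first cell '.' (not opp) -> no flip
Dir NE: first cell '.' (not opp) -> no flip
Dir W: first cell '.' (not opp) -> no flip
Dir E: opp run (3,2) (3,3) (3,4), next='.' -> no flip
Dir SW: first cell '.' (not opp) -> no flip
Dir S: opp run (4,1), next='.' -> no flip
Dir SE: opp run (4,2) capped by W -> flip

Answer: (4,2)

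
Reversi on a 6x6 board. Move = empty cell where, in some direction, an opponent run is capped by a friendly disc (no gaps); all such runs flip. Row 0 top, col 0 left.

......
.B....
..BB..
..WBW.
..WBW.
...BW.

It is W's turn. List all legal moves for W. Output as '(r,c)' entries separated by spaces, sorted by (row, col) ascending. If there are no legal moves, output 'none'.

(0,0): flips 3 -> legal
(0,1): no bracket -> illegal
(0,2): no bracket -> illegal
(1,0): no bracket -> illegal
(1,2): flips 2 -> legal
(1,3): no bracket -> illegal
(1,4): flips 1 -> legal
(2,0): no bracket -> illegal
(2,1): no bracket -> illegal
(2,4): flips 1 -> legal
(3,1): no bracket -> illegal
(5,2): flips 2 -> legal

Answer: (0,0) (1,2) (1,4) (2,4) (5,2)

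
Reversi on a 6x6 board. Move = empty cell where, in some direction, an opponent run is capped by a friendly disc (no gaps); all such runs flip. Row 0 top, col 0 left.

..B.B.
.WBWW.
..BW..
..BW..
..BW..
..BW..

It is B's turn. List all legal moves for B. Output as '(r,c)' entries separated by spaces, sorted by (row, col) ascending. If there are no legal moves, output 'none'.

Answer: (0,0) (0,5) (1,0) (1,5) (2,0) (2,4) (3,4) (4,4) (5,4)

Derivation:
(0,0): flips 1 -> legal
(0,1): no bracket -> illegal
(0,3): no bracket -> illegal
(0,5): flips 2 -> legal
(1,0): flips 1 -> legal
(1,5): flips 2 -> legal
(2,0): flips 1 -> legal
(2,1): no bracket -> illegal
(2,4): flips 4 -> legal
(2,5): no bracket -> illegal
(3,4): flips 3 -> legal
(4,4): flips 2 -> legal
(5,4): flips 2 -> legal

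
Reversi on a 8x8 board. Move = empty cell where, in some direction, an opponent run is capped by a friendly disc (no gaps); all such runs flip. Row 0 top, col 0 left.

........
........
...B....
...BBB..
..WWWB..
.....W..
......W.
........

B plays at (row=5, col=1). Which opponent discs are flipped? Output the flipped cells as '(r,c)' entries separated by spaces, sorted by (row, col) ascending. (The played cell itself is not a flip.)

Dir NW: first cell '.' (not opp) -> no flip
Dir N: first cell '.' (not opp) -> no flip
Dir NE: opp run (4,2) capped by B -> flip
Dir W: first cell '.' (not opp) -> no flip
Dir E: first cell '.' (not opp) -> no flip
Dir SW: first cell '.' (not opp) -> no flip
Dir S: first cell '.' (not opp) -> no flip
Dir SE: first cell '.' (not opp) -> no flip

Answer: (4,2)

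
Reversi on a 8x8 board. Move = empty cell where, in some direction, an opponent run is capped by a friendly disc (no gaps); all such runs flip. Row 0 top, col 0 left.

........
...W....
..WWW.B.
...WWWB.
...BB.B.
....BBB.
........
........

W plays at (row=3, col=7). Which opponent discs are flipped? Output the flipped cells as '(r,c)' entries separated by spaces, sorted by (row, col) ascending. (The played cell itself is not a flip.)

Answer: (3,6)

Derivation:
Dir NW: opp run (2,6), next='.' -> no flip
Dir N: first cell '.' (not opp) -> no flip
Dir NE: edge -> no flip
Dir W: opp run (3,6) capped by W -> flip
Dir E: edge -> no flip
Dir SW: opp run (4,6) (5,5), next='.' -> no flip
Dir S: first cell '.' (not opp) -> no flip
Dir SE: edge -> no flip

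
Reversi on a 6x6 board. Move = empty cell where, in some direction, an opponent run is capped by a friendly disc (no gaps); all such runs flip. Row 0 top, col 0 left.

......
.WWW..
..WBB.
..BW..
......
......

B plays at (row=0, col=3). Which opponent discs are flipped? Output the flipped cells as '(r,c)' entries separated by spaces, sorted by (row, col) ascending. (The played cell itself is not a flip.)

Dir NW: edge -> no flip
Dir N: edge -> no flip
Dir NE: edge -> no flip
Dir W: first cell '.' (not opp) -> no flip
Dir E: first cell '.' (not opp) -> no flip
Dir SW: opp run (1,2), next='.' -> no flip
Dir S: opp run (1,3) capped by B -> flip
Dir SE: first cell '.' (not opp) -> no flip

Answer: (1,3)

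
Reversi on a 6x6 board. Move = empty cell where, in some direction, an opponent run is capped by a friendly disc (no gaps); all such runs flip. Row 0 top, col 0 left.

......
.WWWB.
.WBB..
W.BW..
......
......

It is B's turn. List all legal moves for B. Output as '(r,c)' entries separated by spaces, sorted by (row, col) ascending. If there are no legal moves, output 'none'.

(0,0): flips 1 -> legal
(0,1): flips 1 -> legal
(0,2): flips 1 -> legal
(0,3): flips 1 -> legal
(0,4): flips 1 -> legal
(1,0): flips 4 -> legal
(2,0): flips 1 -> legal
(2,4): no bracket -> illegal
(3,1): no bracket -> illegal
(3,4): flips 1 -> legal
(4,0): no bracket -> illegal
(4,1): no bracket -> illegal
(4,2): no bracket -> illegal
(4,3): flips 1 -> legal
(4,4): flips 1 -> legal

Answer: (0,0) (0,1) (0,2) (0,3) (0,4) (1,0) (2,0) (3,4) (4,3) (4,4)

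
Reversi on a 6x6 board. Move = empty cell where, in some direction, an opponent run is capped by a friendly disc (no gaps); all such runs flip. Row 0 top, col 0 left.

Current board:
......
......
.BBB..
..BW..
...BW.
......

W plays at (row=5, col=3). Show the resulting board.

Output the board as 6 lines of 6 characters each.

Answer: ......
......
.BBB..
..BW..
...WW.
...W..

Derivation:
Place W at (5,3); scan 8 dirs for brackets.
Dir NW: first cell '.' (not opp) -> no flip
Dir N: opp run (4,3) capped by W -> flip
Dir NE: first cell 'W' (not opp) -> no flip
Dir W: first cell '.' (not opp) -> no flip
Dir E: first cell '.' (not opp) -> no flip
Dir SW: edge -> no flip
Dir S: edge -> no flip
Dir SE: edge -> no flip
All flips: (4,3)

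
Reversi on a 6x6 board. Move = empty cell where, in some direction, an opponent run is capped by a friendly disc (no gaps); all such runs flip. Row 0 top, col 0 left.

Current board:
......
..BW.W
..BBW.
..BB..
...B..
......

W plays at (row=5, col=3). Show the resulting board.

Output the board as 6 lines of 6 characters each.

Place W at (5,3); scan 8 dirs for brackets.
Dir NW: first cell '.' (not opp) -> no flip
Dir N: opp run (4,3) (3,3) (2,3) capped by W -> flip
Dir NE: first cell '.' (not opp) -> no flip
Dir W: first cell '.' (not opp) -> no flip
Dir E: first cell '.' (not opp) -> no flip
Dir SW: edge -> no flip
Dir S: edge -> no flip
Dir SE: edge -> no flip
All flips: (2,3) (3,3) (4,3)

Answer: ......
..BW.W
..BWW.
..BW..
...W..
...W..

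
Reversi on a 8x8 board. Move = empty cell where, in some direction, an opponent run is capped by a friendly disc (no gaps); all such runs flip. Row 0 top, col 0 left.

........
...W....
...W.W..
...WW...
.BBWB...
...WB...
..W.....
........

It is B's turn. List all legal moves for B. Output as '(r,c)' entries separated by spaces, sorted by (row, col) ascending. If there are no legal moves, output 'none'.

(0,2): no bracket -> illegal
(0,3): no bracket -> illegal
(0,4): no bracket -> illegal
(1,2): no bracket -> illegal
(1,4): no bracket -> illegal
(1,5): no bracket -> illegal
(1,6): no bracket -> illegal
(2,2): flips 1 -> legal
(2,4): flips 2 -> legal
(2,6): no bracket -> illegal
(3,2): flips 1 -> legal
(3,5): no bracket -> illegal
(3,6): no bracket -> illegal
(4,5): no bracket -> illegal
(5,1): no bracket -> illegal
(5,2): flips 1 -> legal
(6,1): no bracket -> illegal
(6,3): no bracket -> illegal
(6,4): flips 1 -> legal
(7,1): flips 2 -> legal
(7,2): no bracket -> illegal
(7,3): no bracket -> illegal

Answer: (2,2) (2,4) (3,2) (5,2) (6,4) (7,1)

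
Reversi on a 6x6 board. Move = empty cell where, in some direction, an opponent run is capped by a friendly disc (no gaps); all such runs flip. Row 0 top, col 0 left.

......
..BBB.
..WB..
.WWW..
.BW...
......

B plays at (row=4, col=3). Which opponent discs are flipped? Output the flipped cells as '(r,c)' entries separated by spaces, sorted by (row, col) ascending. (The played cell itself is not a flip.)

Answer: (3,3) (4,2)

Derivation:
Dir NW: opp run (3,2), next='.' -> no flip
Dir N: opp run (3,3) capped by B -> flip
Dir NE: first cell '.' (not opp) -> no flip
Dir W: opp run (4,2) capped by B -> flip
Dir E: first cell '.' (not opp) -> no flip
Dir SW: first cell '.' (not opp) -> no flip
Dir S: first cell '.' (not opp) -> no flip
Dir SE: first cell '.' (not opp) -> no flip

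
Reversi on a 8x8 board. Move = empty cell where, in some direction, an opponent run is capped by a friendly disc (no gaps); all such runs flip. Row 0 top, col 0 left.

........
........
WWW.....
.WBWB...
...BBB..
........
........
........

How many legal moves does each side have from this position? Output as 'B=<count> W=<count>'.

Answer: B=5 W=5

Derivation:
-- B to move --
(1,0): flips 1 -> legal
(1,1): flips 2 -> legal
(1,2): flips 1 -> legal
(1,3): no bracket -> illegal
(2,3): flips 1 -> legal
(2,4): no bracket -> illegal
(3,0): flips 1 -> legal
(4,0): no bracket -> illegal
(4,1): no bracket -> illegal
(4,2): no bracket -> illegal
B mobility = 5
-- W to move --
(2,3): no bracket -> illegal
(2,4): no bracket -> illegal
(2,5): no bracket -> illegal
(3,5): flips 1 -> legal
(3,6): no bracket -> illegal
(4,1): no bracket -> illegal
(4,2): flips 1 -> legal
(4,6): no bracket -> illegal
(5,2): no bracket -> illegal
(5,3): flips 1 -> legal
(5,4): flips 2 -> legal
(5,5): flips 1 -> legal
(5,6): no bracket -> illegal
W mobility = 5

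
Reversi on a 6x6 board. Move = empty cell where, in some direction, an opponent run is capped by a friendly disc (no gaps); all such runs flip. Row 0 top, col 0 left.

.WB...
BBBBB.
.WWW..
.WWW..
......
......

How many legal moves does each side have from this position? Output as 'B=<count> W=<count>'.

Answer: B=8 W=4

Derivation:
-- B to move --
(0,0): flips 1 -> legal
(2,0): no bracket -> illegal
(2,4): no bracket -> illegal
(3,0): flips 1 -> legal
(3,4): flips 1 -> legal
(4,0): flips 2 -> legal
(4,1): flips 4 -> legal
(4,2): flips 2 -> legal
(4,3): flips 4 -> legal
(4,4): flips 2 -> legal
B mobility = 8
-- W to move --
(0,0): flips 1 -> legal
(0,3): flips 3 -> legal
(0,4): flips 1 -> legal
(0,5): flips 1 -> legal
(1,5): no bracket -> illegal
(2,0): no bracket -> illegal
(2,4): no bracket -> illegal
(2,5): no bracket -> illegal
W mobility = 4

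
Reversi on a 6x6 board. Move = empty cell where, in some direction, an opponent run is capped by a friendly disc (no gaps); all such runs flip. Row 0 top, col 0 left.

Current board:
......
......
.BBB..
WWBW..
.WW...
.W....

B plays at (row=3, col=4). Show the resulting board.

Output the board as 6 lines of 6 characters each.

Answer: ......
......
.BBB..
WWBBB.
.WW...
.W....

Derivation:
Place B at (3,4); scan 8 dirs for brackets.
Dir NW: first cell 'B' (not opp) -> no flip
Dir N: first cell '.' (not opp) -> no flip
Dir NE: first cell '.' (not opp) -> no flip
Dir W: opp run (3,3) capped by B -> flip
Dir E: first cell '.' (not opp) -> no flip
Dir SW: first cell '.' (not opp) -> no flip
Dir S: first cell '.' (not opp) -> no flip
Dir SE: first cell '.' (not opp) -> no flip
All flips: (3,3)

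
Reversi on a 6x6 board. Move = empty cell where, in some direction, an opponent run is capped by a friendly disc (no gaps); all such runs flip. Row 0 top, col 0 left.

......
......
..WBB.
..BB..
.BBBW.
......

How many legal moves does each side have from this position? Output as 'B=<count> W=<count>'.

Answer: B=5 W=3

Derivation:
-- B to move --
(1,1): flips 1 -> legal
(1,2): flips 1 -> legal
(1,3): no bracket -> illegal
(2,1): flips 1 -> legal
(3,1): no bracket -> illegal
(3,4): no bracket -> illegal
(3,5): no bracket -> illegal
(4,5): flips 1 -> legal
(5,3): no bracket -> illegal
(5,4): no bracket -> illegal
(5,5): flips 1 -> legal
B mobility = 5
-- W to move --
(1,2): no bracket -> illegal
(1,3): no bracket -> illegal
(1,4): no bracket -> illegal
(1,5): no bracket -> illegal
(2,1): no bracket -> illegal
(2,5): flips 2 -> legal
(3,0): no bracket -> illegal
(3,1): no bracket -> illegal
(3,4): no bracket -> illegal
(3,5): no bracket -> illegal
(4,0): flips 3 -> legal
(5,0): no bracket -> illegal
(5,1): no bracket -> illegal
(5,2): flips 2 -> legal
(5,3): no bracket -> illegal
(5,4): no bracket -> illegal
W mobility = 3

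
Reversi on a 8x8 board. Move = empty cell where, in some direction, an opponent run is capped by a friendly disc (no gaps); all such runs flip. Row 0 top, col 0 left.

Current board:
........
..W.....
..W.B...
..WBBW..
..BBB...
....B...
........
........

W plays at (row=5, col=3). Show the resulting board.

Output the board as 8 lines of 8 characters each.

Answer: ........
..W.....
..W.B...
..WBBW..
..BBW...
...WB...
........
........

Derivation:
Place W at (5,3); scan 8 dirs for brackets.
Dir NW: opp run (4,2), next='.' -> no flip
Dir N: opp run (4,3) (3,3), next='.' -> no flip
Dir NE: opp run (4,4) capped by W -> flip
Dir W: first cell '.' (not opp) -> no flip
Dir E: opp run (5,4), next='.' -> no flip
Dir SW: first cell '.' (not opp) -> no flip
Dir S: first cell '.' (not opp) -> no flip
Dir SE: first cell '.' (not opp) -> no flip
All flips: (4,4)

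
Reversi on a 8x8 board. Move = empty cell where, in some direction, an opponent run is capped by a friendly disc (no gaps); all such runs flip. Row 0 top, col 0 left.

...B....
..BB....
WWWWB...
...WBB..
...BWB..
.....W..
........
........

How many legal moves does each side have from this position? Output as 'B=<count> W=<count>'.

-- B to move --
(1,0): no bracket -> illegal
(1,1): no bracket -> illegal
(1,4): no bracket -> illegal
(3,0): flips 1 -> legal
(3,1): flips 1 -> legal
(3,2): flips 2 -> legal
(4,2): flips 1 -> legal
(4,6): no bracket -> illegal
(5,3): flips 1 -> legal
(5,4): flips 1 -> legal
(5,6): no bracket -> illegal
(6,4): no bracket -> illegal
(6,5): flips 1 -> legal
(6,6): no bracket -> illegal
B mobility = 7
-- W to move --
(0,1): flips 1 -> legal
(0,2): flips 1 -> legal
(0,4): flips 1 -> legal
(1,1): no bracket -> illegal
(1,4): flips 2 -> legal
(1,5): flips 1 -> legal
(2,5): flips 3 -> legal
(2,6): flips 1 -> legal
(3,2): no bracket -> illegal
(3,6): flips 2 -> legal
(4,2): flips 1 -> legal
(4,6): flips 1 -> legal
(5,2): no bracket -> illegal
(5,3): flips 1 -> legal
(5,4): no bracket -> illegal
(5,6): flips 2 -> legal
W mobility = 12

Answer: B=7 W=12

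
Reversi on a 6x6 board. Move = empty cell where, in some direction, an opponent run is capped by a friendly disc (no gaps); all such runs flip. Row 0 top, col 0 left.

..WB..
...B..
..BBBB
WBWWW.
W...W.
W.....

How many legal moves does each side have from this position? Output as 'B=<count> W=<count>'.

-- B to move --
(0,1): flips 1 -> legal
(1,1): no bracket -> illegal
(1,2): no bracket -> illegal
(2,0): no bracket -> illegal
(2,1): no bracket -> illegal
(3,5): flips 3 -> legal
(4,1): flips 1 -> legal
(4,2): flips 2 -> legal
(4,3): flips 2 -> legal
(4,5): flips 1 -> legal
(5,1): no bracket -> illegal
(5,3): no bracket -> illegal
(5,4): flips 2 -> legal
(5,5): flips 2 -> legal
B mobility = 8
-- W to move --
(0,4): flips 4 -> legal
(1,1): flips 1 -> legal
(1,2): flips 2 -> legal
(1,4): flips 2 -> legal
(1,5): flips 1 -> legal
(2,0): no bracket -> illegal
(2,1): no bracket -> illegal
(3,5): flips 2 -> legal
(4,1): no bracket -> illegal
(4,2): no bracket -> illegal
W mobility = 6

Answer: B=8 W=6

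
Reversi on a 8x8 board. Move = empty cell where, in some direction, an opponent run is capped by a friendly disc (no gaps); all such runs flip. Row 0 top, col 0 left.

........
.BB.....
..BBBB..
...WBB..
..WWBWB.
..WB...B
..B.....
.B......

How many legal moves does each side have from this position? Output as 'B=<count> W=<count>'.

Answer: B=7 W=12

Derivation:
-- B to move --
(3,1): flips 1 -> legal
(3,2): flips 3 -> legal
(3,6): no bracket -> illegal
(4,1): flips 2 -> legal
(5,1): flips 3 -> legal
(5,4): no bracket -> illegal
(5,5): flips 1 -> legal
(5,6): flips 1 -> legal
(6,1): flips 2 -> legal
(6,3): no bracket -> illegal
B mobility = 7
-- W to move --
(0,0): flips 2 -> legal
(0,1): flips 3 -> legal
(0,2): no bracket -> illegal
(0,3): no bracket -> illegal
(1,0): no bracket -> illegal
(1,3): flips 1 -> legal
(1,4): no bracket -> illegal
(1,5): flips 3 -> legal
(1,6): flips 2 -> legal
(2,0): no bracket -> illegal
(2,1): no bracket -> illegal
(2,6): no bracket -> illegal
(3,1): no bracket -> illegal
(3,2): no bracket -> illegal
(3,6): flips 2 -> legal
(3,7): no bracket -> illegal
(4,7): flips 1 -> legal
(5,1): no bracket -> illegal
(5,4): flips 1 -> legal
(5,5): flips 1 -> legal
(5,6): no bracket -> illegal
(6,0): no bracket -> illegal
(6,1): no bracket -> illegal
(6,3): flips 1 -> legal
(6,4): flips 1 -> legal
(6,6): no bracket -> illegal
(6,7): no bracket -> illegal
(7,0): no bracket -> illegal
(7,2): flips 1 -> legal
(7,3): no bracket -> illegal
W mobility = 12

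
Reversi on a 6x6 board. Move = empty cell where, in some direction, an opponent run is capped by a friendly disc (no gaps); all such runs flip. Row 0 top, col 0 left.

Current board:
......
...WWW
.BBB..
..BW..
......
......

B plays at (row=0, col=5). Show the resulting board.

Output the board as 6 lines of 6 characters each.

Place B at (0,5); scan 8 dirs for brackets.
Dir NW: edge -> no flip
Dir N: edge -> no flip
Dir NE: edge -> no flip
Dir W: first cell '.' (not opp) -> no flip
Dir E: edge -> no flip
Dir SW: opp run (1,4) capped by B -> flip
Dir S: opp run (1,5), next='.' -> no flip
Dir SE: edge -> no flip
All flips: (1,4)

Answer: .....B
...WBW
.BBB..
..BW..
......
......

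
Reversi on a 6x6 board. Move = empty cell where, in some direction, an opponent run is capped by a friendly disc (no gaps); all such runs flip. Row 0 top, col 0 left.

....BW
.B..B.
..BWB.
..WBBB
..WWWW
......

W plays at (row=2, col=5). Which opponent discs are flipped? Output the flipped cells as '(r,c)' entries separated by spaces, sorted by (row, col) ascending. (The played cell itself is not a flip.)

Answer: (2,4) (3,4) (3,5)

Derivation:
Dir NW: opp run (1,4), next='.' -> no flip
Dir N: first cell '.' (not opp) -> no flip
Dir NE: edge -> no flip
Dir W: opp run (2,4) capped by W -> flip
Dir E: edge -> no flip
Dir SW: opp run (3,4) capped by W -> flip
Dir S: opp run (3,5) capped by W -> flip
Dir SE: edge -> no flip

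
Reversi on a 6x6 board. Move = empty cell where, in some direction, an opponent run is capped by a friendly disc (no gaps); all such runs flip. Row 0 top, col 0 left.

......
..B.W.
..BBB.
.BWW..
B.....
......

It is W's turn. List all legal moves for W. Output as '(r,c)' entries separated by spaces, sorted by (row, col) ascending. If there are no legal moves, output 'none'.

(0,1): no bracket -> illegal
(0,2): flips 2 -> legal
(0,3): no bracket -> illegal
(1,1): flips 1 -> legal
(1,3): flips 1 -> legal
(1,5): flips 1 -> legal
(2,0): no bracket -> illegal
(2,1): no bracket -> illegal
(2,5): no bracket -> illegal
(3,0): flips 1 -> legal
(3,4): flips 1 -> legal
(3,5): no bracket -> illegal
(4,1): no bracket -> illegal
(4,2): no bracket -> illegal
(5,0): no bracket -> illegal
(5,1): no bracket -> illegal

Answer: (0,2) (1,1) (1,3) (1,5) (3,0) (3,4)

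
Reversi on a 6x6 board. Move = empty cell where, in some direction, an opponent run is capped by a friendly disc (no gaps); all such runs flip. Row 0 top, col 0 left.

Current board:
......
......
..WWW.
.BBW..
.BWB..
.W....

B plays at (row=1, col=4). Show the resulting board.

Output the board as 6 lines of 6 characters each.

Answer: ......
....B.
..WBW.
.BBW..
.BWB..
.W....

Derivation:
Place B at (1,4); scan 8 dirs for brackets.
Dir NW: first cell '.' (not opp) -> no flip
Dir N: first cell '.' (not opp) -> no flip
Dir NE: first cell '.' (not opp) -> no flip
Dir W: first cell '.' (not opp) -> no flip
Dir E: first cell '.' (not opp) -> no flip
Dir SW: opp run (2,3) capped by B -> flip
Dir S: opp run (2,4), next='.' -> no flip
Dir SE: first cell '.' (not opp) -> no flip
All flips: (2,3)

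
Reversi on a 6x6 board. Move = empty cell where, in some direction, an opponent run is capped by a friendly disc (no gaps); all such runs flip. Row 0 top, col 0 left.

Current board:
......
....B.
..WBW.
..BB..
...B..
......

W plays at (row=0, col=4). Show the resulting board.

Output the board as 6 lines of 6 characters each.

Place W at (0,4); scan 8 dirs for brackets.
Dir NW: edge -> no flip
Dir N: edge -> no flip
Dir NE: edge -> no flip
Dir W: first cell '.' (not opp) -> no flip
Dir E: first cell '.' (not opp) -> no flip
Dir SW: first cell '.' (not opp) -> no flip
Dir S: opp run (1,4) capped by W -> flip
Dir SE: first cell '.' (not opp) -> no flip
All flips: (1,4)

Answer: ....W.
....W.
..WBW.
..BB..
...B..
......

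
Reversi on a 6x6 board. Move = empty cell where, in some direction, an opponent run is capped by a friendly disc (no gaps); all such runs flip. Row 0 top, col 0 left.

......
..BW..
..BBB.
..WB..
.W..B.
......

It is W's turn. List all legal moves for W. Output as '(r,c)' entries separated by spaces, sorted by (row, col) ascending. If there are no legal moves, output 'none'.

(0,1): no bracket -> illegal
(0,2): flips 2 -> legal
(0,3): no bracket -> illegal
(1,1): flips 1 -> legal
(1,4): flips 1 -> legal
(1,5): no bracket -> illegal
(2,1): no bracket -> illegal
(2,5): no bracket -> illegal
(3,1): flips 1 -> legal
(3,4): flips 1 -> legal
(3,5): flips 1 -> legal
(4,2): no bracket -> illegal
(4,3): flips 2 -> legal
(4,5): no bracket -> illegal
(5,3): no bracket -> illegal
(5,4): no bracket -> illegal
(5,5): no bracket -> illegal

Answer: (0,2) (1,1) (1,4) (3,1) (3,4) (3,5) (4,3)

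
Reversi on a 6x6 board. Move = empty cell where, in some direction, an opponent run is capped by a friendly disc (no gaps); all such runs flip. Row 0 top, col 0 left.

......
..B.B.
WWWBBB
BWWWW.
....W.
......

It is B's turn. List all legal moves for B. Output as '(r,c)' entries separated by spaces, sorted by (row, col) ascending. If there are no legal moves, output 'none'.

Answer: (1,0) (3,5) (4,1) (4,2) (4,3) (4,5) (5,4)

Derivation:
(1,0): flips 1 -> legal
(1,1): no bracket -> illegal
(1,3): no bracket -> illegal
(3,5): flips 4 -> legal
(4,0): no bracket -> illegal
(4,1): flips 1 -> legal
(4,2): flips 3 -> legal
(4,3): flips 2 -> legal
(4,5): flips 1 -> legal
(5,3): no bracket -> illegal
(5,4): flips 2 -> legal
(5,5): no bracket -> illegal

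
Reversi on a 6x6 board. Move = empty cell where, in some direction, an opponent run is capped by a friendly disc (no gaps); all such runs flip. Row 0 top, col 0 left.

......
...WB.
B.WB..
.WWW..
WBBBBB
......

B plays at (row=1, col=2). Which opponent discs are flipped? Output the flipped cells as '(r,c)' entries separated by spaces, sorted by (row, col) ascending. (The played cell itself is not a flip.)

Answer: (1,3) (2,2) (3,2)

Derivation:
Dir NW: first cell '.' (not opp) -> no flip
Dir N: first cell '.' (not opp) -> no flip
Dir NE: first cell '.' (not opp) -> no flip
Dir W: first cell '.' (not opp) -> no flip
Dir E: opp run (1,3) capped by B -> flip
Dir SW: first cell '.' (not opp) -> no flip
Dir S: opp run (2,2) (3,2) capped by B -> flip
Dir SE: first cell 'B' (not opp) -> no flip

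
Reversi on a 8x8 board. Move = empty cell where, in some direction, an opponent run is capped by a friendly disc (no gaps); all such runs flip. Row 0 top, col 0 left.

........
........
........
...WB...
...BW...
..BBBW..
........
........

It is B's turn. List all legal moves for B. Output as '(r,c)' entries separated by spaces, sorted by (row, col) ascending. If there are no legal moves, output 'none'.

Answer: (2,3) (3,2) (3,5) (4,5) (5,6)

Derivation:
(2,2): no bracket -> illegal
(2,3): flips 1 -> legal
(2,4): no bracket -> illegal
(3,2): flips 1 -> legal
(3,5): flips 1 -> legal
(4,2): no bracket -> illegal
(4,5): flips 1 -> legal
(4,6): no bracket -> illegal
(5,6): flips 1 -> legal
(6,4): no bracket -> illegal
(6,5): no bracket -> illegal
(6,6): no bracket -> illegal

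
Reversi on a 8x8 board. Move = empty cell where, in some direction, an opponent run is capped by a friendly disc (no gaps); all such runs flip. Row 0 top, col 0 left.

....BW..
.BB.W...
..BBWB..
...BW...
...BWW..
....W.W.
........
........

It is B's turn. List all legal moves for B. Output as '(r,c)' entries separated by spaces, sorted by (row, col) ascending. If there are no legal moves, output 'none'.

Answer: (0,3) (0,6) (1,5) (3,5) (4,6) (5,5) (6,4) (6,5) (6,7)

Derivation:
(0,3): flips 1 -> legal
(0,6): flips 1 -> legal
(1,3): no bracket -> illegal
(1,5): flips 1 -> legal
(1,6): no bracket -> illegal
(3,5): flips 1 -> legal
(3,6): no bracket -> illegal
(4,6): flips 2 -> legal
(4,7): no bracket -> illegal
(5,3): no bracket -> illegal
(5,5): flips 1 -> legal
(5,7): no bracket -> illegal
(6,3): no bracket -> illegal
(6,4): flips 5 -> legal
(6,5): flips 1 -> legal
(6,6): no bracket -> illegal
(6,7): flips 3 -> legal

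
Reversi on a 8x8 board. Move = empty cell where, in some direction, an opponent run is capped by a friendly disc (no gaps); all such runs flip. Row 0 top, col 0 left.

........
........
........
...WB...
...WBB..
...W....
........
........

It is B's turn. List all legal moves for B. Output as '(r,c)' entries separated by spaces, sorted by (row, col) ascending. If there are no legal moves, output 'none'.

Answer: (2,2) (3,2) (4,2) (5,2) (6,2)

Derivation:
(2,2): flips 1 -> legal
(2,3): no bracket -> illegal
(2,4): no bracket -> illegal
(3,2): flips 1 -> legal
(4,2): flips 1 -> legal
(5,2): flips 1 -> legal
(5,4): no bracket -> illegal
(6,2): flips 1 -> legal
(6,3): no bracket -> illegal
(6,4): no bracket -> illegal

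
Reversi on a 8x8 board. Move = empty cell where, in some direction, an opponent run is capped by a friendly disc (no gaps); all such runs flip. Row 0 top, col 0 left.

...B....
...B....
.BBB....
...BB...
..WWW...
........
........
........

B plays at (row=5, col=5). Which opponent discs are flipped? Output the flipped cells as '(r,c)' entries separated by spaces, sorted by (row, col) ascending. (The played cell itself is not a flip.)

Answer: (4,4)

Derivation:
Dir NW: opp run (4,4) capped by B -> flip
Dir N: first cell '.' (not opp) -> no flip
Dir NE: first cell '.' (not opp) -> no flip
Dir W: first cell '.' (not opp) -> no flip
Dir E: first cell '.' (not opp) -> no flip
Dir SW: first cell '.' (not opp) -> no flip
Dir S: first cell '.' (not opp) -> no flip
Dir SE: first cell '.' (not opp) -> no flip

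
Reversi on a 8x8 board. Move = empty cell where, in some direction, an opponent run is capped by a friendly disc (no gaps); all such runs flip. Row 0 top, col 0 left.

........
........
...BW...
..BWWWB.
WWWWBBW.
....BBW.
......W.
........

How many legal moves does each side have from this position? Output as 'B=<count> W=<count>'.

-- B to move --
(1,3): no bracket -> illegal
(1,4): flips 2 -> legal
(1,5): no bracket -> illegal
(2,2): flips 1 -> legal
(2,5): flips 2 -> legal
(2,6): flips 1 -> legal
(3,0): no bracket -> illegal
(3,1): no bracket -> illegal
(3,7): flips 1 -> legal
(4,7): flips 1 -> legal
(5,0): flips 1 -> legal
(5,1): no bracket -> illegal
(5,2): flips 1 -> legal
(5,3): flips 2 -> legal
(5,7): flips 1 -> legal
(6,5): no bracket -> illegal
(6,7): flips 1 -> legal
(7,5): no bracket -> illegal
(7,6): flips 3 -> legal
(7,7): flips 1 -> legal
B mobility = 13
-- W to move --
(1,2): flips 1 -> legal
(1,3): flips 1 -> legal
(1,4): flips 2 -> legal
(2,1): flips 1 -> legal
(2,2): flips 2 -> legal
(2,5): no bracket -> illegal
(2,6): flips 1 -> legal
(2,7): no bracket -> illegal
(3,1): flips 1 -> legal
(3,7): flips 1 -> legal
(4,7): no bracket -> illegal
(5,3): flips 3 -> legal
(6,3): no bracket -> illegal
(6,4): flips 3 -> legal
(6,5): flips 3 -> legal
W mobility = 11

Answer: B=13 W=11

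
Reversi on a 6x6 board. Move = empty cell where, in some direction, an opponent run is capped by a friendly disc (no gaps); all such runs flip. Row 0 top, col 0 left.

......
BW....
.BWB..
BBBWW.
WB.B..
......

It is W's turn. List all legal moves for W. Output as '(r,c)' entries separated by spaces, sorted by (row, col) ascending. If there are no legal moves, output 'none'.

Answer: (1,2) (1,3) (2,0) (2,4) (4,2) (5,1) (5,2) (5,3)

Derivation:
(0,0): no bracket -> illegal
(0,1): no bracket -> illegal
(1,2): flips 1 -> legal
(1,3): flips 1 -> legal
(1,4): no bracket -> illegal
(2,0): flips 2 -> legal
(2,4): flips 1 -> legal
(4,2): flips 2 -> legal
(4,4): no bracket -> illegal
(5,0): no bracket -> illegal
(5,1): flips 3 -> legal
(5,2): flips 1 -> legal
(5,3): flips 1 -> legal
(5,4): no bracket -> illegal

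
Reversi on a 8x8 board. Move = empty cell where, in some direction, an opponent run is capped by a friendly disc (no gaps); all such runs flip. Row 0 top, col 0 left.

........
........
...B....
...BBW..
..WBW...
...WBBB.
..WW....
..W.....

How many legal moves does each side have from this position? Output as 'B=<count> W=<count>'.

Answer: B=6 W=8

Derivation:
-- B to move --
(2,4): no bracket -> illegal
(2,5): no bracket -> illegal
(2,6): no bracket -> illegal
(3,1): no bracket -> illegal
(3,2): no bracket -> illegal
(3,6): flips 1 -> legal
(4,1): flips 1 -> legal
(4,5): flips 1 -> legal
(4,6): no bracket -> illegal
(5,1): flips 1 -> legal
(5,2): flips 1 -> legal
(6,1): no bracket -> illegal
(6,4): no bracket -> illegal
(7,1): no bracket -> illegal
(7,3): flips 2 -> legal
(7,4): no bracket -> illegal
B mobility = 6
-- W to move --
(1,2): no bracket -> illegal
(1,3): flips 3 -> legal
(1,4): no bracket -> illegal
(2,2): flips 1 -> legal
(2,4): flips 2 -> legal
(2,5): no bracket -> illegal
(3,2): flips 2 -> legal
(4,5): flips 1 -> legal
(4,6): no bracket -> illegal
(4,7): no bracket -> illegal
(5,2): no bracket -> illegal
(5,7): flips 3 -> legal
(6,4): flips 1 -> legal
(6,5): no bracket -> illegal
(6,6): flips 1 -> legal
(6,7): no bracket -> illegal
W mobility = 8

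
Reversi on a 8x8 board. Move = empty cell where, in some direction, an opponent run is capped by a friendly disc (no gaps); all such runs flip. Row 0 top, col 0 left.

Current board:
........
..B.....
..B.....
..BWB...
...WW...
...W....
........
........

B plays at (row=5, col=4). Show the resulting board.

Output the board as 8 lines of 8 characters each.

Answer: ........
..B.....
..B.....
..BWB...
...BB...
...WB...
........
........

Derivation:
Place B at (5,4); scan 8 dirs for brackets.
Dir NW: opp run (4,3) capped by B -> flip
Dir N: opp run (4,4) capped by B -> flip
Dir NE: first cell '.' (not opp) -> no flip
Dir W: opp run (5,3), next='.' -> no flip
Dir E: first cell '.' (not opp) -> no flip
Dir SW: first cell '.' (not opp) -> no flip
Dir S: first cell '.' (not opp) -> no flip
Dir SE: first cell '.' (not opp) -> no flip
All flips: (4,3) (4,4)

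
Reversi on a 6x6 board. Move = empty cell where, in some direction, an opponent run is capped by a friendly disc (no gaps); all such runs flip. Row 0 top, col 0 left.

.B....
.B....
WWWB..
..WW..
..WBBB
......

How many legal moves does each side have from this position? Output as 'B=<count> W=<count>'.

-- B to move --
(1,0): flips 2 -> legal
(1,2): no bracket -> illegal
(1,3): no bracket -> illegal
(2,4): no bracket -> illegal
(3,0): no bracket -> illegal
(3,1): flips 1 -> legal
(3,4): no bracket -> illegal
(4,1): flips 2 -> legal
(5,1): no bracket -> illegal
(5,2): no bracket -> illegal
(5,3): no bracket -> illegal
B mobility = 3
-- W to move --
(0,0): flips 1 -> legal
(0,2): flips 1 -> legal
(1,0): no bracket -> illegal
(1,2): no bracket -> illegal
(1,3): flips 1 -> legal
(1,4): flips 1 -> legal
(2,4): flips 1 -> legal
(3,4): no bracket -> illegal
(3,5): no bracket -> illegal
(5,2): no bracket -> illegal
(5,3): flips 1 -> legal
(5,4): flips 1 -> legal
(5,5): flips 1 -> legal
W mobility = 8

Answer: B=3 W=8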